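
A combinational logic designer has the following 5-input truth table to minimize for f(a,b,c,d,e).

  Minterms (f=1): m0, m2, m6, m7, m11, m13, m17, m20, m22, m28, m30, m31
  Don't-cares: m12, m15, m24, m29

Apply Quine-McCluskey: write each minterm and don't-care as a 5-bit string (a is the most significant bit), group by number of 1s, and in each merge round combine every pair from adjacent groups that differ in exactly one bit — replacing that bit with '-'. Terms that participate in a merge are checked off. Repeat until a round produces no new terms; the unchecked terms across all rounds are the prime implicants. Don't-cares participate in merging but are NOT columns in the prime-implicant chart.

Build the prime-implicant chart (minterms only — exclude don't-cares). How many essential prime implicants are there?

[col 0] 00000*, 00010*, 00110*, 00111*, 01011*, 01100*, 01101*, 01111*, 10001, 10100*, 10110*, 11000*, 11100*, 11101*, 11110*, 11111*
[col 1] -0110, -1100*, -1101*, -1111*, 0-111, 00-10, 000-0, 0011-, 01-11, 011-1*, 0110-*, 1-100*, 1-110*, 101-0*, 11-00, 111-0*, 111-1*, 1110-*, 1111-*
[col 2] -11-1, -110-, 1-1-0, 111--
Prime implicants: -0110, -11-1, -110-, 0-111, 00-10, 000-0, 0011-, 01-11, 1-1-0, 10001, 11-00, 111--
PI chart (minterm → PIs covering it):
  0 | 000-0  (sole → essential)
  2 | 00-10,000-0
  6 | -0110,00-10,0011-
  7 | 0-111,0011-
  11 | 01-11  (sole → essential)
  13 | -11-1,-110-
  17 | 10001  (sole → essential)
  20 | 1-1-0  (sole → essential)
  22 | -0110,1-1-0
  28 | -110-,1-1-0,11-00,111--
  30 | 1-1-0,111--
  31 | -11-1,111--
Essential prime implicants: 000-0, 01-11, 1-1-0, 10001

4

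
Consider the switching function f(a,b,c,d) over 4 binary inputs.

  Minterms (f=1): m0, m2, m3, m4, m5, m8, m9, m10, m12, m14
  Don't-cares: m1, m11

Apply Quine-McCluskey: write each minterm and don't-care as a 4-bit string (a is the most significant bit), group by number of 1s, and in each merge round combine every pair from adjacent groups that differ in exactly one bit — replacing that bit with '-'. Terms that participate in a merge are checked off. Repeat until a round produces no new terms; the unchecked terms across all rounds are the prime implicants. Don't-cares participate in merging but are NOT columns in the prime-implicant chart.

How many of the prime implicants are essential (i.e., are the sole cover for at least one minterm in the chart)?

3

[col 0] 0000*, 0001*, 0010*, 0011*, 0100*, 0101*, 1000*, 1001*, 1010*, 1011*, 1100*, 1110*
[col 1] -000*, -001*, -010*, -011*, -100*, 0-00*, 0-01*, 00-0*, 00-1*, 000-*, 001-*, 010-*, 1-00*, 1-10*, 10-0*, 10-1*, 100-*, 101-*, 11-0*
[col 2] --00, -0-0*, -0-1*, -00-*, -01-*, 0-0-, 00--*, 1--0, 10--*
[col 3] -0--
Prime implicants: --00, -0--, 0-0-, 1--0
PI chart (minterm → PIs covering it):
  0 | --00,-0--,0-0-
  2 | -0--  (sole → essential)
  3 | -0--  (sole → essential)
  4 | --00,0-0-
  5 | 0-0-  (sole → essential)
  8 | --00,-0--,1--0
  9 | -0--  (sole → essential)
  10 | -0--,1--0
  12 | --00,1--0
  14 | 1--0  (sole → essential)
Essential prime implicants: -0--, 0-0-, 1--0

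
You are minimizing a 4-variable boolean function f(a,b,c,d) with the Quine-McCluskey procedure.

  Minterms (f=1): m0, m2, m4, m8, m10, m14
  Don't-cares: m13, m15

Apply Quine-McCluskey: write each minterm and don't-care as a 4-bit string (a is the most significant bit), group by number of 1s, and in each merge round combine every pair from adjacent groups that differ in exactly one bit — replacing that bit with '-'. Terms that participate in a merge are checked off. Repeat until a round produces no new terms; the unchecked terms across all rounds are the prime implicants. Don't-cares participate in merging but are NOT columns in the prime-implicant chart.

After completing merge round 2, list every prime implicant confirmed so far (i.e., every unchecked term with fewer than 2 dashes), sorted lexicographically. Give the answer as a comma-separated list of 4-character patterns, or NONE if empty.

Round 0: 0000✓ 0010✓ 0100✓ 1000✓ 1010✓ 1101✓ 1110✓ 1111✓
Round 1: -000✓ -010✓ 0-00 00-0✓ 1-10 10-0✓ 11-1 111-
Round 2: -0-0
PIs = {-0-0, 0-00, 1-10, 11-1, 111-}

0-00, 1-10, 11-1, 111-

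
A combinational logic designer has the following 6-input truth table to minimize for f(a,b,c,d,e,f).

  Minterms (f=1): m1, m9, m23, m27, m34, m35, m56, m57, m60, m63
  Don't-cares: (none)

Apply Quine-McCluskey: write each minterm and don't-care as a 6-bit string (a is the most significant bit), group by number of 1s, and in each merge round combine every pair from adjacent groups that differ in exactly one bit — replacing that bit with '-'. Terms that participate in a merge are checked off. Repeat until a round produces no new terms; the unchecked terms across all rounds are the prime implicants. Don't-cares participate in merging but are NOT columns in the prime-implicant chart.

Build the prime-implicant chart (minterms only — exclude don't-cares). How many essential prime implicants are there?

[col 0] 000001*, 001001*, 010111, 011011, 100010*, 100011*, 111000*, 111001*, 111100*, 111111
[col 1] 00-001, 10001-, 111-00, 11100-
Prime implicants: 00-001, 010111, 011011, 10001-, 111-00, 11100-, 111111
PI chart (minterm → PIs covering it):
  1 | 00-001  (sole → essential)
  9 | 00-001  (sole → essential)
  23 | 010111  (sole → essential)
  27 | 011011  (sole → essential)
  34 | 10001-  (sole → essential)
  35 | 10001-  (sole → essential)
  56 | 111-00,11100-
  57 | 11100-  (sole → essential)
  60 | 111-00  (sole → essential)
  63 | 111111  (sole → essential)
Essential prime implicants: 00-001, 010111, 011011, 10001-, 111-00, 11100-, 111111

7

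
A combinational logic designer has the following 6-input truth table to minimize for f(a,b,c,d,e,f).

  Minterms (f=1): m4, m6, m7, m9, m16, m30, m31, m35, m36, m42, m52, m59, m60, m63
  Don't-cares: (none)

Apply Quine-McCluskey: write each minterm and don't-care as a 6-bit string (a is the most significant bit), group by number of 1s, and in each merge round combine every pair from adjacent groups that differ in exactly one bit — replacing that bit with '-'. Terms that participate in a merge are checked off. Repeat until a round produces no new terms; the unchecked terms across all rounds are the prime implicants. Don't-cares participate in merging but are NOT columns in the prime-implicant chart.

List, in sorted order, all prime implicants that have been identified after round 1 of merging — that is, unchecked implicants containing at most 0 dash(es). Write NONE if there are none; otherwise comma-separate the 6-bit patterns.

Round 0: 000100✓ 000110✓ 000111✓ 001001 010000 011110✓ 011111✓ 100011 100100✓ 101010 110100✓ 111011✓ 111100✓ 111111✓
Round 1: -00100 -11111 0001-0 00011- 01111- 1-0100 11-100 111-11
PIs = {-00100, -11111, 0001-0, 00011-, 001001, 010000, 01111-, 1-0100, 100011, 101010, 11-100, 111-11}

001001, 010000, 100011, 101010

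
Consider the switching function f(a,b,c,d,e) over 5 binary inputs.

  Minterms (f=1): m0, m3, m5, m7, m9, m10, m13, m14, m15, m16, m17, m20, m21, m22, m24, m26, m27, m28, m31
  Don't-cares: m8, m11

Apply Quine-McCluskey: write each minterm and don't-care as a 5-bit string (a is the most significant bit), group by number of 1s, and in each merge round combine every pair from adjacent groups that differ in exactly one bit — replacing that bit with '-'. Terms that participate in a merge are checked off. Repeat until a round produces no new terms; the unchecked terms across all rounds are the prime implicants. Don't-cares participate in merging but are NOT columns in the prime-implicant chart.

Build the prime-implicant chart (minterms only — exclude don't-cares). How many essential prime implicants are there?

7

[col 0] 00000*, 00011*, 00101*, 00111*, 01000*, 01001*, 01010*, 01011*, 01101*, 01110*, 01111*, 10000*, 10001*, 10100*, 10101*, 10110*, 11000*, 11010*, 11011*, 11100*, 11111*
[col 1] -0000*, -0101, -1000*, -1010*, -1011*, -1111*, 0-000*, 0-011*, 0-101*, 0-111*, 00-11*, 001-1*, 01-01*, 01-10*, 01-11*, 010-0*, 010-1*, 0100-*, 0101-*, 011-1*, 0111-*, 1-000*, 1-100*, 10-00*, 10-01*, 1000-*, 101-0, 1010-*, 11-00*, 11-11*, 110-0*, 1101-*
[col 2] --000, -1-11, -10-0, -101-, 0--11, 0-1-1, 01--1, 01-1-, 010--, 1--00, 10-0-
Prime implicants: --000, -0101, -1-11, -10-0, -101-, 0--11, 0-1-1, 01--1, 01-1-, 010--, 1--00, 10-0-, 101-0
PI chart (minterm → PIs covering it):
  0 | --000  (sole → essential)
  3 | 0--11  (sole → essential)
  5 | -0101,0-1-1
  7 | 0--11,0-1-1
  9 | 01--1,010--
  10 | -10-0,-101-,01-1-,010--
  13 | 0-1-1,01--1
  14 | 01-1-  (sole → essential)
  15 | -1-11,0--11,0-1-1,01--1,01-1-
  16 | --000,1--00,10-0-
  17 | 10-0-  (sole → essential)
  20 | 1--00,10-0-,101-0
  21 | -0101,10-0-
  22 | 101-0  (sole → essential)
  24 | --000,-10-0,1--00
  26 | -10-0,-101-
  27 | -1-11,-101-
  28 | 1--00  (sole → essential)
  31 | -1-11  (sole → essential)
Essential prime implicants: --000, -1-11, 0--11, 01-1-, 1--00, 10-0-, 101-0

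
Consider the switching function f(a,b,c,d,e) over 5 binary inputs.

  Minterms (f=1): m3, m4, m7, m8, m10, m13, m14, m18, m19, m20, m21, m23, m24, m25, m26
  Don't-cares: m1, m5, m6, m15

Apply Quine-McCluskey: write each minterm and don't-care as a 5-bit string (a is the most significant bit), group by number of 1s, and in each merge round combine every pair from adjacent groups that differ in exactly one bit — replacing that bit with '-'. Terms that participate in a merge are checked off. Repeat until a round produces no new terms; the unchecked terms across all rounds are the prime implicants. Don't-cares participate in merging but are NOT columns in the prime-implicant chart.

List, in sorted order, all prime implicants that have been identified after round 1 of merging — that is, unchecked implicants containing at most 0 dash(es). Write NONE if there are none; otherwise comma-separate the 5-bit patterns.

[col 0] 00001*, 00011*, 00100*, 00101*, 00110*, 00111*, 01000*, 01010*, 01101*, 01110*, 01111*, 10010*, 10011*, 10100*, 10101*, 10111*, 11000*, 11001*, 11010*
[col 1] -0011*, -0100*, -0101*, -0111*, -1000*, -1010*, 0-101*, 0-110*, 0-111*, 00-01*, 00-11*, 000-1*, 001-0*, 001-1*, 0010-*, 0011-*, 01-10, 010-0*, 011-1*, 0111-*, 1-010, 10-11*, 1001-, 101-1*, 1010-*, 110-0*, 1100-
[col 2] -0-11, -01-1, -010-, -10-0, 0-1-1, 0-11-, 00--1, 001--
Prime implicants: -0-11, -01-1, -010-, -10-0, 0-1-1, 0-11-, 00--1, 001--, 01-10, 1-010, 1001-, 1100-

NONE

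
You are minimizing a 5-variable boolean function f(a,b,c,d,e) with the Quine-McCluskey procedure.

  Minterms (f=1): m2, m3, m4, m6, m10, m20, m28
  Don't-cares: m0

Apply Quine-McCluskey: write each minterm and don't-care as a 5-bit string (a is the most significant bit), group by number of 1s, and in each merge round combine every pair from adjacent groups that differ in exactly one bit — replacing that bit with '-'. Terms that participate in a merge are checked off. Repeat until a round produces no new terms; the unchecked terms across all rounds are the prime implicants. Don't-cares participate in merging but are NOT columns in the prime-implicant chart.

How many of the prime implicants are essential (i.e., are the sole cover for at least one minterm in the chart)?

4

Round 0: 00000✓ 00010✓ 00011✓ 00100✓ 00110✓ 01010✓ 10100✓ 11100✓
Round 1: -0100 0-010 00-00✓ 00-10✓ 000-0✓ 0001- 001-0✓ 1-100
Round 2: 00--0
PIs = {-0100, 0-010, 00--0, 0001-, 1-100}
Coverage chart:
  m2: 0-010,00--0,0001-
  m3: 0001- ←essential
  m4: -0100,00--0
  m6: 00--0 ←essential
  m10: 0-010 ←essential
  m20: -0100,1-100
  m28: 1-100 ←essential
Essential: 0-010, 00--0, 0001-, 1-100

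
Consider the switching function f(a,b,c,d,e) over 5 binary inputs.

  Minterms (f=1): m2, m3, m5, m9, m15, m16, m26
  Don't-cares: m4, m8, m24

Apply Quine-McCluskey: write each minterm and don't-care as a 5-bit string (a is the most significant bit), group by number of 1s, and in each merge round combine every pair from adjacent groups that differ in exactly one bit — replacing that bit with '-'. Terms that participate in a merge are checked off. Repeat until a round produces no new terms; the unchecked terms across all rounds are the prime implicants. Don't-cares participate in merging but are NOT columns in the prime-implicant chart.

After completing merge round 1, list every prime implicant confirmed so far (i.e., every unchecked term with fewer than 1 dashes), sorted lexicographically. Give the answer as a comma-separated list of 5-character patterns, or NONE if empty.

Round 0: 00010✓ 00011✓ 00100✓ 00101✓ 01000✓ 01001✓ 01111 10000✓ 11000✓ 11010✓
Round 1: -1000 0001- 0010- 0100- 1-000 110-0
PIs = {-1000, 0001-, 0010-, 0100-, 01111, 1-000, 110-0}

01111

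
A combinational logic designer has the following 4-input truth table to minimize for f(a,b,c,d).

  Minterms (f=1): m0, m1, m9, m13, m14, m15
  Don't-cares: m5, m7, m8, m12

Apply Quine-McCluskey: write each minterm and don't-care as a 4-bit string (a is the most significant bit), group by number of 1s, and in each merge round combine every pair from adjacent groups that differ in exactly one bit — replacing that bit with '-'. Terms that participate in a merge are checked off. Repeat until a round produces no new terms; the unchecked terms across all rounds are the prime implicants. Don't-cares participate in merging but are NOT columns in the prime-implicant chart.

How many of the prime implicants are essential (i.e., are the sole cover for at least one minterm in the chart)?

2

size-2^0 implicants → 0000(✓)  0001(✓)  0101(✓)  0111(✓)  1000(✓)  1001(✓)  1100(✓)  1101(✓)  1110(✓)  1111(✓)
size-2^1 implicants → -000(✓)  -001(✓)  -101(✓)  -111(✓)  0-01(✓)  000-(✓)  01-1(✓)  1-00(✓)  1-01(✓)  100-(✓)  11-0(✓)  11-1(✓)  110-(✓)  111-(✓)
size-2^2 implicants → --01  -00-  -1-1  1-0-  11--
Unchecked terms (primes): --01, -00-, -1-1, 1-0-, 11--
Minterm coverage:
  m0 ⊆ -00- [E]
  m1 ⊆ --01,-00-
  m9 ⊆ --01,-00-,1-0-
  m13 ⊆ --01,-1-1,1-0-,11--
  m14 ⊆ 11-- [E]
  m15 ⊆ -1-1,11--
E = {-00-, 11--}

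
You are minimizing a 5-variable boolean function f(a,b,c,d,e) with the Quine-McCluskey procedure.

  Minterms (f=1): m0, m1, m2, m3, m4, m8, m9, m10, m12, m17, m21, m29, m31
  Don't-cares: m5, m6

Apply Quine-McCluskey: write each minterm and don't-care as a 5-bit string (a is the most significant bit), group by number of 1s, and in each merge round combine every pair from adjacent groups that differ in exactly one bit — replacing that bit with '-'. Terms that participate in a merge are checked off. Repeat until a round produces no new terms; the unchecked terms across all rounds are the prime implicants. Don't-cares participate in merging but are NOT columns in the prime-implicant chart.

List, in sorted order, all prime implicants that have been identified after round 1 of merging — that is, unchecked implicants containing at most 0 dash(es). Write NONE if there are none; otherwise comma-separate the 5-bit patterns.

size-2^0 implicants → 00000(✓)  00001(✓)  00010(✓)  00011(✓)  00100(✓)  00101(✓)  00110(✓)  01000(✓)  01001(✓)  01010(✓)  01100(✓)  10001(✓)  10101(✓)  11101(✓)  11111(✓)
size-2^1 implicants → -0001(✓)  -0101(✓)  0-000(✓)  0-001(✓)  0-010(✓)  0-100(✓)  00-00(✓)  00-01(✓)  00-10(✓)  000-0(✓)  000-1(✓)  0000-(✓)  0001-(✓)  001-0(✓)  0010-(✓)  01-00(✓)  010-0(✓)  0100-(✓)  1-101  10-01(✓)  111-1
size-2^2 implicants → -0-01  0--00  0-0-0  0-00-  00--0  00-0-  000--
Unchecked terms (primes): -0-01, 0--00, 0-0-0, 0-00-, 00--0, 00-0-, 000--, 1-101, 111-1

NONE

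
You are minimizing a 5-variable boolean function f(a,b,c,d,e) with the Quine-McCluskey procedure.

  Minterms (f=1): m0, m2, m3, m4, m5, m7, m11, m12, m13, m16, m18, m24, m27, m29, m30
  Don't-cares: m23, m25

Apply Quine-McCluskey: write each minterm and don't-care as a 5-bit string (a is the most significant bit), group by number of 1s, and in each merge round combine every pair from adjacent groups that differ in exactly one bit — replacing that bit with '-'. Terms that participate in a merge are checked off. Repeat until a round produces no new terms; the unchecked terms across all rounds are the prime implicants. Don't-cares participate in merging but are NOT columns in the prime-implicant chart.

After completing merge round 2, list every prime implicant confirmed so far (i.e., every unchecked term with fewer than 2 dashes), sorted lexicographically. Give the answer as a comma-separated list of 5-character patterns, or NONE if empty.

-0111, -1011, -1101, 0-011, 00-00, 00-11, 0001-, 001-1, 1-000, 11-01, 110-1, 1100-, 11110

Round 0: 00000✓ 00010✓ 00011✓ 00100✓ 00101✓ 00111✓ 01011✓ 01100✓ 01101✓ 10000✓ 10010✓ 10111✓ 11000✓ 11001✓ 11011✓ 11101✓ 11110
Round 1: -0000✓ -0010✓ -0111 -1011 -1101 0-011 0-100✓ 0-101✓ 00-00 00-11 000-0✓ 0001- 001-1 0010-✓ 0110-✓ 1-000 100-0✓ 11-01 110-1 1100-
Round 2: -00-0 0-10-
PIs = {-00-0, -0111, -1011, -1101, 0-011, 0-10-, 00-00, 00-11, 0001-, 001-1, 1-000, 11-01, 110-1, 1100-, 11110}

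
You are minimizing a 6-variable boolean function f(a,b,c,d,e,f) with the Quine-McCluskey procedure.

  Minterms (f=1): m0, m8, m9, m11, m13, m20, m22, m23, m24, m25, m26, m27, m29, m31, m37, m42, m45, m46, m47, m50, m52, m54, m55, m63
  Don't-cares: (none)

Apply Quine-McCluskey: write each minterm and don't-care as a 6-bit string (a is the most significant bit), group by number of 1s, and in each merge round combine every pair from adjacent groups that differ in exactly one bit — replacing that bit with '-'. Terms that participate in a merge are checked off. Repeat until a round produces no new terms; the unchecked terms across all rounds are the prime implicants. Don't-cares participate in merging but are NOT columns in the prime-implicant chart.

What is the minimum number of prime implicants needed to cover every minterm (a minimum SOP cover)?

10

size-2^0 implicants → 000000(✓)  001000(✓)  001001(✓)  001011(✓)  001101(✓)  010100(✓)  010110(✓)  010111(✓)  011000(✓)  011001(✓)  011010(✓)  011011(✓)  011101(✓)  011111(✓)  100101(✓)  101010(✓)  101101(✓)  101110(✓)  101111(✓)  110010(✓)  110100(✓)  110110(✓)  110111(✓)  111111(✓)
size-2^1 implicants → -01101  -10100(✓)  -10110(✓)  -10111(✓)  -11111(✓)  0-1000(✓)  0-1001(✓)  0-1011(✓)  0-1101(✓)  00-000  001-01(✓)  0010-1(✓)  00100-(✓)  01-111(✓)  0101-0(✓)  01011-(✓)  011-01(✓)  011-11(✓)  0110-0(✓)  0110-1(✓)  01100-(✓)  01101-(✓)  0111-1(✓)  1-1111  10-101  101-10  1011-1  10111-  11-111(✓)  110-10  1101-0(✓)  11011-(✓)
size-2^2 implicants → -1-111  -101-0  -1011-  0-1-01  0-10-1  0-100-  011--1  0110--
Unchecked terms (primes): -01101, -1-111, -101-0, -1011-, 0-1-01, 0-10-1, 0-100-, 00-000, 011--1, 0110--, 1-1111, 10-101, 101-10, 1011-1, 10111-, 110-10
Minterm coverage:
  m0 ⊆ 00-000 [E]
  m8 ⊆ 0-100-,00-000
  m9 ⊆ 0-1-01,0-10-1,0-100-
  m11 ⊆ 0-10-1 [E]
  m13 ⊆ -01101,0-1-01
  m20 ⊆ -101-0 [E]
  m22 ⊆ -101-0,-1011-
  m23 ⊆ -1-111,-1011-
  m24 ⊆ 0-100-,0110--
  m25 ⊆ 0-1-01,0-10-1,0-100-,011--1,0110--
  m26 ⊆ 0110-- [E]
  m27 ⊆ 0-10-1,011--1,0110--
  m29 ⊆ 0-1-01,011--1
  m31 ⊆ -1-111,011--1
  m37 ⊆ 10-101 [E]
  m42 ⊆ 101-10 [E]
  m45 ⊆ -01101,10-101,1011-1
  m46 ⊆ 101-10,10111-
  m47 ⊆ 1-1111,1011-1,10111-
  m50 ⊆ 110-10 [E]
  m52 ⊆ -101-0 [E]
  m54 ⊆ -101-0,-1011-,110-10
  m55 ⊆ -1-111,-1011-
  m63 ⊆ -1-111,1-1111
E = {-101-0, 0-10-1, 00-000, 0110--, 10-101, 101-10, 110-10}
Petrick residual → -1-111, 0-1-01, 1-1111
Cover = bdef + bc'df' + a'ce'f + a'cd'f + a'b'd'e'f' + a'bcd' + acdef + ab'de'f + ab'cef' + abc'ef'  |cover|=10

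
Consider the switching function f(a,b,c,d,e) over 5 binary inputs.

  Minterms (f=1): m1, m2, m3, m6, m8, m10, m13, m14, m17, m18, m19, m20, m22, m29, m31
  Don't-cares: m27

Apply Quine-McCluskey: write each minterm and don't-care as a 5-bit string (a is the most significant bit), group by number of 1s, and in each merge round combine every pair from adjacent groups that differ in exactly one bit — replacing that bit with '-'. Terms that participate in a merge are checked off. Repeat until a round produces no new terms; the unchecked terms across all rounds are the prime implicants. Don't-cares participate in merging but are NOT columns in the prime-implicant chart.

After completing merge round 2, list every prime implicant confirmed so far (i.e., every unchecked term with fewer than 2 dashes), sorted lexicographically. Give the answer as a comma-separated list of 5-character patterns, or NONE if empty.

Round 0: 00001✓ 00010✓ 00011✓ 00110✓ 01000✓ 01010✓ 01101✓ 01110✓ 10001✓ 10010✓ 10011✓ 10100✓ 10110✓ 11011✓ 11101✓ 11111✓
Round 1: -0001✓ -0010✓ -0011✓ -0110✓ -1101 0-010✓ 0-110✓ 00-10✓ 000-1✓ 0001-✓ 01-10✓ 010-0 1-011 10-10✓ 100-1✓ 1001-✓ 101-0 11-11 111-1
Round 2: -0-10 -00-1 -001- 0--10
PIs = {-0-10, -00-1, -001-, -1101, 0--10, 010-0, 1-011, 101-0, 11-11, 111-1}

-1101, 010-0, 1-011, 101-0, 11-11, 111-1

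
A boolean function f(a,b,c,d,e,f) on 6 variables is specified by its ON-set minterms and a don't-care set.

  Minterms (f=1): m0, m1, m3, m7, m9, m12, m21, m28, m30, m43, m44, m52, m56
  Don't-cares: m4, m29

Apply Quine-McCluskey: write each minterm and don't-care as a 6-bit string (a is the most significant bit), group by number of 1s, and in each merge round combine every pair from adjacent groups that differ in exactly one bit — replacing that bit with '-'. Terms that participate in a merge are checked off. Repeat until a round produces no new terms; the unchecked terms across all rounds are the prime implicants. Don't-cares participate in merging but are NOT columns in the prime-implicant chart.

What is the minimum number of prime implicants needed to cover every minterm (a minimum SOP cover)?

9

size-2^0 implicants → 000000(✓)  000001(✓)  000011(✓)  000100(✓)  000111(✓)  001001(✓)  001100(✓)  010101(✓)  011100(✓)  011101(✓)  011110(✓)  101011  101100(✓)  110100  111000
size-2^1 implicants → -01100  0-1100  00-001  00-100  000-00  000-11  0000-1  00000-  01-101  0111-0  01110-
Unchecked terms (primes): -01100, 0-1100, 00-001, 00-100, 000-00, 000-11, 0000-1, 00000-, 01-101, 0111-0, 01110-, 101011, 110100, 111000
Minterm coverage:
  m0 ⊆ 000-00,00000-
  m1 ⊆ 00-001,0000-1,00000-
  m3 ⊆ 000-11,0000-1
  m7 ⊆ 000-11 [E]
  m9 ⊆ 00-001 [E]
  m12 ⊆ -01100,0-1100,00-100
  m21 ⊆ 01-101 [E]
  m28 ⊆ 0-1100,0111-0,01110-
  m30 ⊆ 0111-0 [E]
  m43 ⊆ 101011 [E]
  m44 ⊆ -01100 [E]
  m52 ⊆ 110100 [E]
  m56 ⊆ 111000 [E]
E = {-01100, 00-001, 000-11, 01-101, 0111-0, 101011, 110100, 111000}
Petrick residual → 000-00
Cover = b'cde'f' + a'b'd'e'f + a'b'c'e'f' + a'b'c'ef + a'bde'f + a'bcdf' + ab'cd'ef + abc'de'f' + abcd'e'f'  |cover|=9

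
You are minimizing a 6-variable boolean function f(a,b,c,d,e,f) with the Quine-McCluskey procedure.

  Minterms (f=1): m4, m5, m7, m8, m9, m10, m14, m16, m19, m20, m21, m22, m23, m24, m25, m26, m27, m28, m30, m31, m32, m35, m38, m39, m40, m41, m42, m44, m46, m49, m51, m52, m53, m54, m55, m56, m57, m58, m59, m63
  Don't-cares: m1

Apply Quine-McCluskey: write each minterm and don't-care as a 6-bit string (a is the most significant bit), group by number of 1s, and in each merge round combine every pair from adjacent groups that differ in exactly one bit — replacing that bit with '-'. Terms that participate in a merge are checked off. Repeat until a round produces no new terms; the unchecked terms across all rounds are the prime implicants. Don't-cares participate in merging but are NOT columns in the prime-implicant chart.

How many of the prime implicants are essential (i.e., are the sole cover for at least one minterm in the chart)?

8

size-2^0 implicants → 000001(✓)  000100(✓)  000101(✓)  000111(✓)  001000(✓)  001001(✓)  001010(✓)  001110(✓)  010000(✓)  010011(✓)  010100(✓)  010101(✓)  010110(✓)  010111(✓)  011000(✓)  011001(✓)  011010(✓)  011011(✓)  011100(✓)  011110(✓)  011111(✓)  100000(✓)  100011(✓)  100110(✓)  100111(✓)  101000(✓)  101001(✓)  101010(✓)  101100(✓)  101110(✓)  110001(✓)  110011(✓)  110100(✓)  110101(✓)  110110(✓)  110111(✓)  111000(✓)  111001(✓)  111010(✓)  111011(✓)  111111(✓)
size-2^1 implicants → -00111(✓)  -01000(✓)  -01001(✓)  -01010(✓)  -01110(✓)  -10011(✓)  -10100(✓)  -10101(✓)  -10110(✓)  -10111(✓)  -11000(✓)  -11001(✓)  -11010(✓)  -11011(✓)  -11111(✓)  0-0100(✓)  0-0101(✓)  0-0111(✓)  0-1000(✓)  0-1001(✓)  0-1010(✓)  0-1110(✓)  00-001  000-01  0001-1(✓)  00010-(✓)  001-10(✓)  0010-0(✓)  00100-(✓)  01-000(✓)  01-011(✓)  01-100(✓)  01-110(✓)  01-111(✓)  010-00(✓)  010-11(✓)  0101-0(✓)  0101-1(✓)  01010-(✓)  01011-(✓)  011-00(✓)  011-10(✓)  011-11(✓)  0110-0(✓)  0110-1(✓)  01100-(✓)  01101-(✓)  0111-0(✓)  01111-(✓)  1-0011(✓)  1-0110(✓)  1-0111(✓)  1-1000(✓)  1-1001(✓)  1-1010(✓)  10-000  10-110  100-11(✓)  10011-(✓)  101-00(✓)  101-10(✓)  1010-0(✓)  10100-(✓)  1011-0(✓)  11-001(✓)  11-011(✓)  11-111(✓)  110-01(✓)  110-11(✓)  1100-1(✓)  1101-0(✓)  1101-1(✓)  11010-(✓)  11011-(✓)  111-11(✓)  1110-0(✓)  1110-1(✓)  11100-(✓)  11101-(✓)
size-2^2 implicants → --0111  --1000(✓)  --1001(✓)  --1010(✓)  -01-10  -010-0(✓)  -0100-(✓)  -1-011(✓)  -1-111(✓)  -10-11(✓)  -101-0(✓)  -101-1(✓)  -1010-(✓)  -1011-(✓)  -11-11(✓)  -110-0(✓)  -110-1(✓)  -1100-(✓)  -1101-(✓)  0-01-1  0-010-  0-1-10  0-10-0(✓)  0-100-(✓)  01--00  01--11(✓)  01-1-0  01-11-  0101--(✓)  011--0  011-1-  0110--(✓)  1-0-11  1-011-  1-10-0(✓)  1-100-(✓)  101--0  11--11(✓)  11-0-1  110--1  1101--(✓)  1110--(✓)
size-2^3 implicants → --10-0  --100-  -1--11  -101--  -110--
Unchecked terms (primes): --0111, --10-0, --100-, -01-10, -1--11, -101--, -110--, 0-01-1, 0-010-, 0-1-10, 00-001, 000-01, 01--00, 01-1-0, 01-11-, 011--0, 011-1-, 1-0-11, 1-011-, 10-000, 10-110, 101--0, 11-0-1, 110--1
Minterm coverage:
  m4 ⊆ 0-010- [E]
  m5 ⊆ 0-01-1,0-010-,000-01
  m7 ⊆ --0111,0-01-1
  m8 ⊆ --10-0,--100-
  m9 ⊆ --100-,00-001
  m10 ⊆ --10-0,-01-10,0-1-10
  m14 ⊆ -01-10,0-1-10
  m16 ⊆ 01--00 [E]
  m19 ⊆ -1--11 [E]
  m20 ⊆ -101--,0-010-,01--00,01-1-0
  m21 ⊆ -101--,0-01-1,0-010-
  m22 ⊆ -101--,01-1-0,01-11-
  m23 ⊆ --0111,-1--11,-101--,0-01-1,01-11-
  m24 ⊆ --10-0,--100-,-110--,01--00,011--0
  m25 ⊆ --100-,-110--
  m26 ⊆ --10-0,-110--,0-1-10,011--0,011-1-
  m27 ⊆ -1--11,-110--,011-1-
  m28 ⊆ 01--00,01-1-0,011--0
  m30 ⊆ 0-1-10,01-1-0,01-11-,011--0,011-1-
  m31 ⊆ -1--11,01-11-,011-1-
  m32 ⊆ 10-000 [E]
  m35 ⊆ 1-0-11 [E]
  m38 ⊆ 1-011-,10-110
  m39 ⊆ --0111,1-0-11,1-011-
  m40 ⊆ --10-0,--100-,10-000,101--0
  m41 ⊆ --100- [E]
  m42 ⊆ --10-0,-01-10,101--0
  m44 ⊆ 101--0 [E]
  m46 ⊆ -01-10,10-110,101--0
  m49 ⊆ 11-0-1,110--1
  m51 ⊆ -1--11,1-0-11,11-0-1,110--1
  m52 ⊆ -101-- [E]
  m53 ⊆ -101--,110--1
  m54 ⊆ -101--,1-011-
  m55 ⊆ --0111,-1--11,-101--,1-0-11,1-011-,110--1
  m56 ⊆ --10-0,--100-,-110--
  m57 ⊆ --100-,-110--,11-0-1
  m58 ⊆ --10-0,-110--
  m59 ⊆ -1--11,-110--,11-0-1
  m63 ⊆ -1--11 [E]
E = {--100-, -1--11, -101--, 0-010-, 01--00, 1-0-11, 10-000, 101--0}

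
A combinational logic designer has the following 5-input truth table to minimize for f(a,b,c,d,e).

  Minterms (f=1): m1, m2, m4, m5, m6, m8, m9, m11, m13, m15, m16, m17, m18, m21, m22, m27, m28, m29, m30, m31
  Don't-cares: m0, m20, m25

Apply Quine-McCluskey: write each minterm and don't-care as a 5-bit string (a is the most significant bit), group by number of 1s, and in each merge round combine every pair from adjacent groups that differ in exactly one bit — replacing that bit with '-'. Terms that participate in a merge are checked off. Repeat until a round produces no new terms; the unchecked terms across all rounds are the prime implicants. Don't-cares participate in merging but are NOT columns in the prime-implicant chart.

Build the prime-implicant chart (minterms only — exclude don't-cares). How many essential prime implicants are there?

size-2^0 implicants → 00000(✓)  00001(✓)  00010(✓)  00100(✓)  00101(✓)  00110(✓)  01000(✓)  01001(✓)  01011(✓)  01101(✓)  01111(✓)  10000(✓)  10001(✓)  10010(✓)  10100(✓)  10101(✓)  10110(✓)  11001(✓)  11011(✓)  11100(✓)  11101(✓)  11110(✓)  11111(✓)
size-2^1 implicants → -0000(✓)  -0001(✓)  -0010(✓)  -0100(✓)  -0101(✓)  -0110(✓)  -1001(✓)  -1011(✓)  -1101(✓)  -1111(✓)  0-000(✓)  0-001(✓)  0-101(✓)  00-00(✓)  00-01(✓)  00-10(✓)  000-0(✓)  0000-(✓)  001-0(✓)  0010-(✓)  01-01(✓)  01-11(✓)  010-1(✓)  0100-(✓)  011-1(✓)  1-001(✓)  1-100(✓)  1-101(✓)  1-110(✓)  10-00(✓)  10-01(✓)  10-10(✓)  100-0(✓)  1000-(✓)  101-0(✓)  1010-(✓)  11-01(✓)  11-11(✓)  110-1(✓)  111-0(✓)  111-1(✓)  1110-(✓)  1111-(✓)
size-2^2 implicants → --001(✓)  --101(✓)  -0-00(✓)  -0-01(✓)  -0-10(✓)  -00-0(✓)  -000-(✓)  -01-0(✓)  -010-(✓)  -1-01(✓)  -1-11(✓)  -10-1(✓)  -11-1(✓)  0--01(✓)  0-00-  00--0(✓)  00-0-(✓)  01--1(✓)  1--01(✓)  1-1-0  1-10-  10--0(✓)  10-0-(✓)  11--1(✓)  111--
size-2^3 implicants → ---01  -0--0  -0-0-  -1--1
Unchecked terms (primes): ---01, -0--0, -0-0-, -1--1, 0-00-, 1-1-0, 1-10-, 111--
Minterm coverage:
  m1 ⊆ ---01,-0-0-,0-00-
  m2 ⊆ -0--0 [E]
  m4 ⊆ -0--0,-0-0-
  m5 ⊆ ---01,-0-0-
  m6 ⊆ -0--0 [E]
  m8 ⊆ 0-00- [E]
  m9 ⊆ ---01,-1--1,0-00-
  m11 ⊆ -1--1 [E]
  m13 ⊆ ---01,-1--1
  m15 ⊆ -1--1 [E]
  m16 ⊆ -0--0,-0-0-
  m17 ⊆ ---01,-0-0-
  m18 ⊆ -0--0 [E]
  m21 ⊆ ---01,-0-0-,1-10-
  m22 ⊆ -0--0,1-1-0
  m27 ⊆ -1--1 [E]
  m28 ⊆ 1-1-0,1-10-,111--
  m29 ⊆ ---01,-1--1,1-10-,111--
  m30 ⊆ 1-1-0,111--
  m31 ⊆ -1--1,111--
E = {-0--0, -1--1, 0-00-}

3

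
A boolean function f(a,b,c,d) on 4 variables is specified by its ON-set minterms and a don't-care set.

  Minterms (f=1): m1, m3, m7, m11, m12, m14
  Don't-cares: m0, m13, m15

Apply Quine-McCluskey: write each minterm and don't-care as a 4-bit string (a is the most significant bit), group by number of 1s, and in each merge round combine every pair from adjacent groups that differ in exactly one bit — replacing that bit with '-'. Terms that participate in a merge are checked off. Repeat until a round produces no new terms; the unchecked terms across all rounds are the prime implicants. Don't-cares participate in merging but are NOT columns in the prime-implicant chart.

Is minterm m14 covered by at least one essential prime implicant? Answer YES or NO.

Round 0: 0000✓ 0001✓ 0011✓ 0111✓ 1011✓ 1100✓ 1101✓ 1110✓ 1111✓
Round 1: -011✓ -111✓ 0-11✓ 00-1 000- 1-11✓ 11-0✓ 11-1✓ 110-✓ 111-✓
Round 2: --11 11--
PIs = {--11, 00-1, 000-, 11--}
Coverage chart:
  m1: 00-1,000-
  m3: --11,00-1
  m7: --11 ←essential
  m11: --11 ←essential
  m12: 11-- ←essential
  m14: 11-- ←essential
Essential: --11, 11--

YES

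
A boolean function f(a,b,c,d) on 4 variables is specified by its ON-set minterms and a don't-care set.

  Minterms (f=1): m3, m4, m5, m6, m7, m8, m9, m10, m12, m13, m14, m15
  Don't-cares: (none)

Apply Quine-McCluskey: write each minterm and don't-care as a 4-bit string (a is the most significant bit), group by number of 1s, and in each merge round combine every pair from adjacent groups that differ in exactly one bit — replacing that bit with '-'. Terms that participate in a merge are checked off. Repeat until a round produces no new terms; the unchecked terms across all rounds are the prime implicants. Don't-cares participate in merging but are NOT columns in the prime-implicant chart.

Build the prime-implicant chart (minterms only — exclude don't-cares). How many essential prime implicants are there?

4

Round 0: 0011✓ 0100✓ 0101✓ 0110✓ 0111✓ 1000✓ 1001✓ 1010✓ 1100✓ 1101✓ 1110✓ 1111✓
Round 1: -100✓ -101✓ -110✓ -111✓ 0-11 01-0✓ 01-1✓ 010-✓ 011-✓ 1-00✓ 1-01✓ 1-10✓ 10-0✓ 100-✓ 11-0✓ 11-1✓ 110-✓ 111-✓
Round 2: -1-0✓ -1-1✓ -10-✓ -11-✓ 01--✓ 1--0 1-0- 11--✓
Round 3: -1--
PIs = {-1--, 0-11, 1--0, 1-0-}
Coverage chart:
  m3: 0-11 ←essential
  m4: -1-- ←essential
  m5: -1-- ←essential
  m6: -1-- ←essential
  m7: -1--,0-11
  m8: 1--0,1-0-
  m9: 1-0- ←essential
  m10: 1--0 ←essential
  m12: -1--,1--0,1-0-
  m13: -1--,1-0-
  m14: -1--,1--0
  m15: -1-- ←essential
Essential: -1--, 0-11, 1--0, 1-0-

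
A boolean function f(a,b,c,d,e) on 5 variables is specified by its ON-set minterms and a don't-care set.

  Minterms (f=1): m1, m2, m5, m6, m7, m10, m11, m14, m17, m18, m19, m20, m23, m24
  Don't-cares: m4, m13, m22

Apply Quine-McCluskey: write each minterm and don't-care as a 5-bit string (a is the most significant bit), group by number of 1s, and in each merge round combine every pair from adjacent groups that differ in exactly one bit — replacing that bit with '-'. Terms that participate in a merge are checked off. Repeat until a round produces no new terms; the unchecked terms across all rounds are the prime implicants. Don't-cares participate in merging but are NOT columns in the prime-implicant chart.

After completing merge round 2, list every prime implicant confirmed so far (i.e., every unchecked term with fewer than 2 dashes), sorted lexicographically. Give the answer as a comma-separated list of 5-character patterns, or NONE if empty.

-0001, 0-101, 00-01, 0101-, 100-1, 11000

Round 0: 00001✓ 00010✓ 00100✓ 00101✓ 00110✓ 00111✓ 01010✓ 01011✓ 01101✓ 01110✓ 10001✓ 10010✓ 10011✓ 10100✓ 10110✓ 10111✓ 11000
Round 1: -0001 -0010✓ -0100✓ -0110✓ -0111✓ 0-010✓ 0-101 0-110✓ 00-01 00-10✓ 001-0✓ 001-1✓ 0010-✓ 0011-✓ 01-10✓ 0101- 10-10✓ 10-11✓ 100-1 1001-✓ 101-0✓ 1011-✓
Round 2: -0-10 -01-0 -011- 0--10 001-- 10-1-
PIs = {-0-10, -0001, -01-0, -011-, 0--10, 0-101, 00-01, 001--, 0101-, 10-1-, 100-1, 11000}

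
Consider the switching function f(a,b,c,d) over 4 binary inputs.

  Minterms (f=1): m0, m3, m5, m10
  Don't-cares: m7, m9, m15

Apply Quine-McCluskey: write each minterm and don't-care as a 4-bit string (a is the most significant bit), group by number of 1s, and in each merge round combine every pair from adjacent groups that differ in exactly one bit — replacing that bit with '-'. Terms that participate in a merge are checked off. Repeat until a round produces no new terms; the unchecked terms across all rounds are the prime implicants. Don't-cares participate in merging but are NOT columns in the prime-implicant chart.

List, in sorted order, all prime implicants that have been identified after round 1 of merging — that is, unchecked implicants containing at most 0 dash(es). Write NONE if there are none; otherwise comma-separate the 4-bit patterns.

0000, 1001, 1010

Round 0: 0000 0011✓ 0101✓ 0111✓ 1001 1010 1111✓
Round 1: -111 0-11 01-1
PIs = {-111, 0-11, 0000, 01-1, 1001, 1010}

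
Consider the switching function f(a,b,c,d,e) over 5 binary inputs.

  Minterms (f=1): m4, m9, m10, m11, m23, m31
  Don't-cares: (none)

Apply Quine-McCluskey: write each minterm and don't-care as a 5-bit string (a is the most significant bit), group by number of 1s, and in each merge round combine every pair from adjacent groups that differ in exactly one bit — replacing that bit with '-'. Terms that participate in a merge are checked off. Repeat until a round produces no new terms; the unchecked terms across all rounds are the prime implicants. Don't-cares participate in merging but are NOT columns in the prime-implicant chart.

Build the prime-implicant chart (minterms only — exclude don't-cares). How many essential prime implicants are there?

Round 0: 00100 01001✓ 01010✓ 01011✓ 10111✓ 11111✓
Round 1: 010-1 0101- 1-111
PIs = {00100, 010-1, 0101-, 1-111}
Coverage chart:
  m4: 00100 ←essential
  m9: 010-1 ←essential
  m10: 0101- ←essential
  m11: 010-1,0101-
  m23: 1-111 ←essential
  m31: 1-111 ←essential
Essential: 00100, 010-1, 0101-, 1-111

4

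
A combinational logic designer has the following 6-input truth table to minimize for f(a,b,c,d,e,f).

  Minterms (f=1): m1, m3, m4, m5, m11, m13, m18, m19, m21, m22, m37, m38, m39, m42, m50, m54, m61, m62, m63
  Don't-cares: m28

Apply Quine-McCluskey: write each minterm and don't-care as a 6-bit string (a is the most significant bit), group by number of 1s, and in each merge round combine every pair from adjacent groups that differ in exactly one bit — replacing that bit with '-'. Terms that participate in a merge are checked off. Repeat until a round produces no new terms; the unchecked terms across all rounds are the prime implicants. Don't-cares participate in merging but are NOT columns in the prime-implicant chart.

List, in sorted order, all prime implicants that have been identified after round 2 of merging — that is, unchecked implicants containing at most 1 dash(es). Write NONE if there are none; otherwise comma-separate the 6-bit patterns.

-00101, 0-0011, 0-0101, 00-011, 00-101, 000-01, 0000-1, 00010-, 01001-, 011100, 1-0110, 1001-1, 10011-, 101010, 11-110, 1111-1, 11111-

size-2^0 implicants → 000001(✓)  000011(✓)  000100(✓)  000101(✓)  001011(✓)  001101(✓)  010010(✓)  010011(✓)  010101(✓)  010110(✓)  011100  100101(✓)  100110(✓)  100111(✓)  101010  110010(✓)  110110(✓)  111101(✓)  111110(✓)  111111(✓)
size-2^1 implicants → -00101  -10010(✓)  -10110(✓)  0-0011  0-0101  00-011  00-101  000-01  0000-1  00010-  010-10(✓)  01001-  1-0110  1001-1  10011-  11-110  110-10(✓)  1111-1  11111-
size-2^2 implicants → -10-10
Unchecked terms (primes): -00101, -10-10, 0-0011, 0-0101, 00-011, 00-101, 000-01, 0000-1, 00010-, 01001-, 011100, 1-0110, 1001-1, 10011-, 101010, 11-110, 1111-1, 11111-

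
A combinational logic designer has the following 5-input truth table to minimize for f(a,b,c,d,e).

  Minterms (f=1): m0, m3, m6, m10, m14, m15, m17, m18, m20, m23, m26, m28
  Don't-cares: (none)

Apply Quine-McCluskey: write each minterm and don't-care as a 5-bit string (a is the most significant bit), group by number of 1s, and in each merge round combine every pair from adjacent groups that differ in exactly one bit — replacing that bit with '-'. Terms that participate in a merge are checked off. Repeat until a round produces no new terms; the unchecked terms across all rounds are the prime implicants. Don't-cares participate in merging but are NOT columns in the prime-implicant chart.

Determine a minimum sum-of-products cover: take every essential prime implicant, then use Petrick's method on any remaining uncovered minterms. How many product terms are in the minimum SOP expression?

9

[col 0] 00000, 00011, 00110*, 01010*, 01110*, 01111*, 10001, 10010*, 10100*, 10111, 11010*, 11100*
[col 1] -1010, 0-110, 01-10, 0111-, 1-010, 1-100
Prime implicants: -1010, 0-110, 00000, 00011, 01-10, 0111-, 1-010, 1-100, 10001, 10111
PI chart (minterm → PIs covering it):
  0 | 00000  (sole → essential)
  3 | 00011  (sole → essential)
  6 | 0-110  (sole → essential)
  10 | -1010,01-10
  14 | 0-110,01-10,0111-
  15 | 0111-  (sole → essential)
  17 | 10001  (sole → essential)
  18 | 1-010  (sole → essential)
  20 | 1-100  (sole → essential)
  23 | 10111  (sole → essential)
  26 | -1010,1-010
  28 | 1-100  (sole → essential)
Essential prime implicants: 0-110, 00000, 00011, 0111-, 1-010, 1-100, 10001, 10111
Petrick residual → -1010
Minimum SOP uses 9 PIs: bc'de' + a'cde' + a'b'c'd'e' + a'b'c'de + a'bcd + ac'de' + acd'e' + ab'c'd'e + ab'cde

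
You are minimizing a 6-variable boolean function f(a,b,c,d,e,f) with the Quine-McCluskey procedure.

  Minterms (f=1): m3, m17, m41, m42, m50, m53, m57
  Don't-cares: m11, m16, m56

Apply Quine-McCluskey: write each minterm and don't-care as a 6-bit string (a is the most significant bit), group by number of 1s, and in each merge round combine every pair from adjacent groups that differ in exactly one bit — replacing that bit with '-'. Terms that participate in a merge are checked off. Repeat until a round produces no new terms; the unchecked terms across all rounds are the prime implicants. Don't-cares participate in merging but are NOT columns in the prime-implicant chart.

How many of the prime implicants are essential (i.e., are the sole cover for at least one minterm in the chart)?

6

size-2^0 implicants → 000011(✓)  001011(✓)  010000(✓)  010001(✓)  101001(✓)  101010  110010  110101  111000(✓)  111001(✓)
size-2^1 implicants → 00-011  01000-  1-1001  11100-
Unchecked terms (primes): 00-011, 01000-, 1-1001, 101010, 110010, 110101, 11100-
Minterm coverage:
  m3 ⊆ 00-011 [E]
  m17 ⊆ 01000- [E]
  m41 ⊆ 1-1001 [E]
  m42 ⊆ 101010 [E]
  m50 ⊆ 110010 [E]
  m53 ⊆ 110101 [E]
  m57 ⊆ 1-1001,11100-
E = {00-011, 01000-, 1-1001, 101010, 110010, 110101}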